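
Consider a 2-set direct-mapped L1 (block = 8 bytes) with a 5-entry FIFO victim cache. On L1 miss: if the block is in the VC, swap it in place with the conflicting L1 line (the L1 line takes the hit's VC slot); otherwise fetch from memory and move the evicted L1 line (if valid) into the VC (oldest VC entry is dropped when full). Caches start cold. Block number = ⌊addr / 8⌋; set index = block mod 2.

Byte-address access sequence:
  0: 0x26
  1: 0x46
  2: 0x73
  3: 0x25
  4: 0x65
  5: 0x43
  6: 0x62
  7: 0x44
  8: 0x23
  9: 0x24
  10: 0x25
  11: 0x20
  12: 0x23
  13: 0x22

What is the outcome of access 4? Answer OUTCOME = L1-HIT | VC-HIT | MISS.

  [0] addr=0x26 blk=4 s=0: MISS | VC []
  [1] addr=0x46 blk=8 s=0: MISS | VC [4]
  [2] addr=0x73 blk=14 s=0: MISS | VC [4, 8]
  [3] addr=0x25 blk=4 s=0: VC-HIT | VC [14, 8]
  [4] addr=0x65 blk=12 s=0: MISS | VC [14, 8, 4]
  [5] addr=0x43 blk=8 s=0: VC-HIT | VC [14, 12, 4]
  [6] addr=0x62 blk=12 s=0: VC-HIT | VC [14, 8, 4]
  [7] addr=0x44 blk=8 s=0: VC-HIT | VC [14, 12, 4]
  [8] addr=0x23 blk=4 s=0: VC-HIT | VC [14, 12, 8]
  [9] addr=0x24 blk=4 s=0: L1-HIT | VC [14, 12, 8]
  [10] addr=0x25 blk=4 s=0: L1-HIT | VC [14, 12, 8]
  [11] addr=0x20 blk=4 s=0: L1-HIT | VC [14, 12, 8]
  [12] addr=0x23 blk=4 s=0: L1-HIT | VC [14, 12, 8]
  [13] addr=0x22 blk=4 s=0: L1-HIT | VC [14, 12, 8]

OUTCOME = MISS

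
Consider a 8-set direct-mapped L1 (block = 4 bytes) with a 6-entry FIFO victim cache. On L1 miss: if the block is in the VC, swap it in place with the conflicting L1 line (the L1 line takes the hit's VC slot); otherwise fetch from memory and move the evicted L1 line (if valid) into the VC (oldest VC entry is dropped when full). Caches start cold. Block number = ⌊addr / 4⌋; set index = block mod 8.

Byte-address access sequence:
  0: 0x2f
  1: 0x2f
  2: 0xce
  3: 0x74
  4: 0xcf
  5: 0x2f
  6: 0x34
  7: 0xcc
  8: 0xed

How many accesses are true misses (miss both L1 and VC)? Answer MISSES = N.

MISSES = 5

0: 0x2f (blk 11, set 3) → MISS  vc=[]
1: 0x2f (blk 11, set 3) → L1-HIT  vc=[]
2: 0xce (blk 51, set 3) → MISS  vc=[11]
3: 0x74 (blk 29, set 5) → MISS  vc=[11]
4: 0xcf (blk 51, set 3) → L1-HIT  vc=[11]
5: 0x2f (blk 11, set 3) → VC-HIT  vc=[51]
6: 0x34 (blk 13, set 5) → MISS  vc=[51, 29]
7: 0xcc (blk 51, set 3) → VC-HIT  vc=[11, 29]
8: 0xed (blk 59, set 3) → MISS  vc=[11, 29, 51]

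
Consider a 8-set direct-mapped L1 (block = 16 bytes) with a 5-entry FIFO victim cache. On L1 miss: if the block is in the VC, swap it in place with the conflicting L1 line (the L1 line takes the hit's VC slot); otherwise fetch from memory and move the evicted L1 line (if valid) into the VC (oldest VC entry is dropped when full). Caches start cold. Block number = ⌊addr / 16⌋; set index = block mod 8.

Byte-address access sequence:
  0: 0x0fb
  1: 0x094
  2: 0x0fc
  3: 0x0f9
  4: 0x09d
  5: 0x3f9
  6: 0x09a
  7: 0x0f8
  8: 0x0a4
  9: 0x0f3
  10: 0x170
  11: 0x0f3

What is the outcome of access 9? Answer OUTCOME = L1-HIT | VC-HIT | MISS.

OUTCOME = L1-HIT

  [0] addr=0xfb blk=15 s=7: MISS | VC []
  [1] addr=0x94 blk=9 s=1: MISS | VC []
  [2] addr=0xfc blk=15 s=7: L1-HIT | VC []
  [3] addr=0xf9 blk=15 s=7: L1-HIT | VC []
  [4] addr=0x9d blk=9 s=1: L1-HIT | VC []
  [5] addr=0x3f9 blk=63 s=7: MISS | VC [15]
  [6] addr=0x9a blk=9 s=1: L1-HIT | VC [15]
  [7] addr=0xf8 blk=15 s=7: VC-HIT | VC [63]
  [8] addr=0xa4 blk=10 s=2: MISS | VC [63]
  [9] addr=0xf3 blk=15 s=7: L1-HIT | VC [63]
  [10] addr=0x170 blk=23 s=7: MISS | VC [63, 15]
  [11] addr=0xf3 blk=15 s=7: VC-HIT | VC [63, 23]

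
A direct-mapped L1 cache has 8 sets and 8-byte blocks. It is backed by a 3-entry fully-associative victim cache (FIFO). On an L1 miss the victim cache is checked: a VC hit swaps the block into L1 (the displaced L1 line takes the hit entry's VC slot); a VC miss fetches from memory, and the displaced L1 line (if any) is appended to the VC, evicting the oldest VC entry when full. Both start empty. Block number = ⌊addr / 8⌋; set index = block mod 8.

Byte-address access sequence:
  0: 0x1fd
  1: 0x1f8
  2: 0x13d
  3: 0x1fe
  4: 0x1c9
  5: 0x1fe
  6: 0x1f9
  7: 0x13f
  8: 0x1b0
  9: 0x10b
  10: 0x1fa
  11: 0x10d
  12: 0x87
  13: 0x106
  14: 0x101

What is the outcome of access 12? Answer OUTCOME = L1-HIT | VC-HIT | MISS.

#0 0x1fd→b63/s7 MISS; vc=[]
#1 0x1f8→b63/s7 L1-HIT; vc=[]
#2 0x13d→b39/s7 MISS; vc=[63]
#3 0x1fe→b63/s7 VC-HIT; vc=[39]
#4 0x1c9→b57/s1 MISS; vc=[39]
#5 0x1fe→b63/s7 L1-HIT; vc=[39]
#6 0x1f9→b63/s7 L1-HIT; vc=[39]
#7 0x13f→b39/s7 VC-HIT; vc=[63]
#8 0x1b0→b54/s6 MISS; vc=[63]
#9 0x10b→b33/s1 MISS; vc=[63,57]
#10 0x1fa→b63/s7 VC-HIT; vc=[39,57]
#11 0x10d→b33/s1 L1-HIT; vc=[39,57]
#12 0x87→b16/s0 MISS; vc=[39,57]
#13 0x106→b32/s0 MISS; vc=[39,57,16]
#14 0x101→b32/s0 L1-HIT; vc=[39,57,16]

OUTCOME = MISS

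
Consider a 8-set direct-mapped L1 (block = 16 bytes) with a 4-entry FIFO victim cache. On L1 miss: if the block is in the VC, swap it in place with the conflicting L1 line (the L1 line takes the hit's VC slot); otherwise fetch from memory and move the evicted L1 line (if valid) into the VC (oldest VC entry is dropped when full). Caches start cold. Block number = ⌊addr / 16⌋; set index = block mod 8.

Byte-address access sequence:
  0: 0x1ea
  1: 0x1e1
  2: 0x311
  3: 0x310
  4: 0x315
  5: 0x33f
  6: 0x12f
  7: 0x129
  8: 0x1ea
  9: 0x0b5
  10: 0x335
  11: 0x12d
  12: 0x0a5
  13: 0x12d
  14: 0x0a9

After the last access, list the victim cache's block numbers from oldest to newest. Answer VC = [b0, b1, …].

VC = [11, 18]

0: 0x1ea (blk 30, set 6) → MISS  vc=[]
1: 0x1e1 (blk 30, set 6) → L1-HIT  vc=[]
2: 0x311 (blk 49, set 1) → MISS  vc=[]
3: 0x310 (blk 49, set 1) → L1-HIT  vc=[]
4: 0x315 (blk 49, set 1) → L1-HIT  vc=[]
5: 0x33f (blk 51, set 3) → MISS  vc=[]
6: 0x12f (blk 18, set 2) → MISS  vc=[]
7: 0x129 (blk 18, set 2) → L1-HIT  vc=[]
8: 0x1ea (blk 30, set 6) → L1-HIT  vc=[]
9: 0xb5 (blk 11, set 3) → MISS  vc=[51]
10: 0x335 (blk 51, set 3) → VC-HIT  vc=[11]
11: 0x12d (blk 18, set 2) → L1-HIT  vc=[11]
12: 0xa5 (blk 10, set 2) → MISS  vc=[11, 18]
13: 0x12d (blk 18, set 2) → VC-HIT  vc=[11, 10]
14: 0xa9 (blk 10, set 2) → VC-HIT  vc=[11, 18]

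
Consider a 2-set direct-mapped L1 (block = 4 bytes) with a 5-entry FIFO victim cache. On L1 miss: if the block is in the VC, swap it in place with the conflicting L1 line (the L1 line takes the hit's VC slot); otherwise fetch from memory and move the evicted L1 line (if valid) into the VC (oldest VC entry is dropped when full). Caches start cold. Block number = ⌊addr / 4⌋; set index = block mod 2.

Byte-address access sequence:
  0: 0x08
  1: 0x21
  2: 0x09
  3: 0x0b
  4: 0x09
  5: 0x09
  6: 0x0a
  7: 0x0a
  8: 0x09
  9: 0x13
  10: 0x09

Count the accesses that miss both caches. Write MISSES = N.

#0 0x8→b2/s0 MISS; vc=[]
#1 0x21→b8/s0 MISS; vc=[2]
#2 0x9→b2/s0 VC-HIT; vc=[8]
#3 0xb→b2/s0 L1-HIT; vc=[8]
#4 0x9→b2/s0 L1-HIT; vc=[8]
#5 0x9→b2/s0 L1-HIT; vc=[8]
#6 0xa→b2/s0 L1-HIT; vc=[8]
#7 0xa→b2/s0 L1-HIT; vc=[8]
#8 0x9→b2/s0 L1-HIT; vc=[8]
#9 0x13→b4/s0 MISS; vc=[8,2]
#10 0x9→b2/s0 VC-HIT; vc=[8,4]

MISSES = 3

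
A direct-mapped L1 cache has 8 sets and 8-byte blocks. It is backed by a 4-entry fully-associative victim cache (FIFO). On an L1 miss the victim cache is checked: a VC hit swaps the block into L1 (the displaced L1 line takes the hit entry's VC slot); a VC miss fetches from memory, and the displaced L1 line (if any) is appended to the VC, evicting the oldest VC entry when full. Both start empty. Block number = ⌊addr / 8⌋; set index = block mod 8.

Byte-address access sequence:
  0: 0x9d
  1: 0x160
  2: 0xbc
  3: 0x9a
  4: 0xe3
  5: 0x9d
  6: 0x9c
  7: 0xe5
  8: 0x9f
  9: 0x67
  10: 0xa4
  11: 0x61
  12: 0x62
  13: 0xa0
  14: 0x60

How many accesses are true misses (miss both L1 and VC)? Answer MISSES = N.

  [0] addr=0x9d blk=19 s=3: MISS | VC []
  [1] addr=0x160 blk=44 s=4: MISS | VC []
  [2] addr=0xbc blk=23 s=7: MISS | VC []
  [3] addr=0x9a blk=19 s=3: L1-HIT | VC []
  [4] addr=0xe3 blk=28 s=4: MISS | VC [44]
  [5] addr=0x9d blk=19 s=3: L1-HIT | VC [44]
  [6] addr=0x9c blk=19 s=3: L1-HIT | VC [44]
  [7] addr=0xe5 blk=28 s=4: L1-HIT | VC [44]
  [8] addr=0x9f blk=19 s=3: L1-HIT | VC [44]
  [9] addr=0x67 blk=12 s=4: MISS | VC [44, 28]
  [10] addr=0xa4 blk=20 s=4: MISS | VC [44, 28, 12]
  [11] addr=0x61 blk=12 s=4: VC-HIT | VC [44, 28, 20]
  [12] addr=0x62 blk=12 s=4: L1-HIT | VC [44, 28, 20]
  [13] addr=0xa0 blk=20 s=4: VC-HIT | VC [44, 28, 12]
  [14] addr=0x60 blk=12 s=4: VC-HIT | VC [44, 28, 20]

MISSES = 6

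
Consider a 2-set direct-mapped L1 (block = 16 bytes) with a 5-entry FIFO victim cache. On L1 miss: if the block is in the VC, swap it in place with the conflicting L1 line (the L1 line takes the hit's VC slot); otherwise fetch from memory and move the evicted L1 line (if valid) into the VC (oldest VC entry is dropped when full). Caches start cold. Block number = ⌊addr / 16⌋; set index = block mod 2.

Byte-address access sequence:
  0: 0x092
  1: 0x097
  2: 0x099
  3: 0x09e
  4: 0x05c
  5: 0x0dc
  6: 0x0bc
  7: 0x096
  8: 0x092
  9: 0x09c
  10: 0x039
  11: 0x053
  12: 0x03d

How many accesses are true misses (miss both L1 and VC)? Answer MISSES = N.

MISSES = 5

  [0] addr=0x92 blk=9 s=1: MISS | VC []
  [1] addr=0x97 blk=9 s=1: L1-HIT | VC []
  [2] addr=0x99 blk=9 s=1: L1-HIT | VC []
  [3] addr=0x9e blk=9 s=1: L1-HIT | VC []
  [4] addr=0x5c blk=5 s=1: MISS | VC [9]
  [5] addr=0xdc blk=13 s=1: MISS | VC [9, 5]
  [6] addr=0xbc blk=11 s=1: MISS | VC [9, 5, 13]
  [7] addr=0x96 blk=9 s=1: VC-HIT | VC [11, 5, 13]
  [8] addr=0x92 blk=9 s=1: L1-HIT | VC [11, 5, 13]
  [9] addr=0x9c blk=9 s=1: L1-HIT | VC [11, 5, 13]
  [10] addr=0x39 blk=3 s=1: MISS | VC [11, 5, 13, 9]
  [11] addr=0x53 blk=5 s=1: VC-HIT | VC [11, 3, 13, 9]
  [12] addr=0x3d blk=3 s=1: VC-HIT | VC [11, 5, 13, 9]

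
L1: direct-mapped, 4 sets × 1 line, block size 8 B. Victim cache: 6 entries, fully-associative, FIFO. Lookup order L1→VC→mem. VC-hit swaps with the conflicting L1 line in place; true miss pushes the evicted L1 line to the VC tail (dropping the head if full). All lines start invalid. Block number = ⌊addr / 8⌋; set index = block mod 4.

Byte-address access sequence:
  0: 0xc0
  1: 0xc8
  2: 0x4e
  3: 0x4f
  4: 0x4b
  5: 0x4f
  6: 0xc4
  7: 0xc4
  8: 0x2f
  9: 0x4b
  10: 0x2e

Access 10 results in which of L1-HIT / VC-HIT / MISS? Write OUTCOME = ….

OUTCOME = VC-HIT

  [0] addr=0xc0 blk=24 s=0: MISS | VC []
  [1] addr=0xc8 blk=25 s=1: MISS | VC []
  [2] addr=0x4e blk=9 s=1: MISS | VC [25]
  [3] addr=0x4f blk=9 s=1: L1-HIT | VC [25]
  [4] addr=0x4b blk=9 s=1: L1-HIT | VC [25]
  [5] addr=0x4f blk=9 s=1: L1-HIT | VC [25]
  [6] addr=0xc4 blk=24 s=0: L1-HIT | VC [25]
  [7] addr=0xc4 blk=24 s=0: L1-HIT | VC [25]
  [8] addr=0x2f blk=5 s=1: MISS | VC [25, 9]
  [9] addr=0x4b blk=9 s=1: VC-HIT | VC [25, 5]
  [10] addr=0x2e blk=5 s=1: VC-HIT | VC [25, 9]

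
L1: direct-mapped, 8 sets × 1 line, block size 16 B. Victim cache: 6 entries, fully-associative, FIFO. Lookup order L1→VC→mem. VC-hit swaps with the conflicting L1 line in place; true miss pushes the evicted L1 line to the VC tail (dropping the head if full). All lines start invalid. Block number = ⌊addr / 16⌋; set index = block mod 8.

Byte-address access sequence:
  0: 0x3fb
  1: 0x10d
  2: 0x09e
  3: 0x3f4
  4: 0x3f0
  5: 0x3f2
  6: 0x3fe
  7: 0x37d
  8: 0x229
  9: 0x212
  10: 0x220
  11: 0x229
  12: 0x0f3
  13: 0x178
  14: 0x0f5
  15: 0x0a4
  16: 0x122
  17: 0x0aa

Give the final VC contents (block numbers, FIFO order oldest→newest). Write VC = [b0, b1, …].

VC = [63, 9, 55, 23, 34, 18]

#0 0x3fb→b63/s7 MISS; vc=[]
#1 0x10d→b16/s0 MISS; vc=[]
#2 0x9e→b9/s1 MISS; vc=[]
#3 0x3f4→b63/s7 L1-HIT; vc=[]
#4 0x3f0→b63/s7 L1-HIT; vc=[]
#5 0x3f2→b63/s7 L1-HIT; vc=[]
#6 0x3fe→b63/s7 L1-HIT; vc=[]
#7 0x37d→b55/s7 MISS; vc=[63]
#8 0x229→b34/s2 MISS; vc=[63]
#9 0x212→b33/s1 MISS; vc=[63,9]
#10 0x220→b34/s2 L1-HIT; vc=[63,9]
#11 0x229→b34/s2 L1-HIT; vc=[63,9]
#12 0xf3→b15/s7 MISS; vc=[63,9,55]
#13 0x178→b23/s7 MISS; vc=[63,9,55,15]
#14 0xf5→b15/s7 VC-HIT; vc=[63,9,55,23]
#15 0xa4→b10/s2 MISS; vc=[63,9,55,23,34]
#16 0x122→b18/s2 MISS; vc=[63,9,55,23,34,10]
#17 0xaa→b10/s2 VC-HIT; vc=[63,9,55,23,34,18]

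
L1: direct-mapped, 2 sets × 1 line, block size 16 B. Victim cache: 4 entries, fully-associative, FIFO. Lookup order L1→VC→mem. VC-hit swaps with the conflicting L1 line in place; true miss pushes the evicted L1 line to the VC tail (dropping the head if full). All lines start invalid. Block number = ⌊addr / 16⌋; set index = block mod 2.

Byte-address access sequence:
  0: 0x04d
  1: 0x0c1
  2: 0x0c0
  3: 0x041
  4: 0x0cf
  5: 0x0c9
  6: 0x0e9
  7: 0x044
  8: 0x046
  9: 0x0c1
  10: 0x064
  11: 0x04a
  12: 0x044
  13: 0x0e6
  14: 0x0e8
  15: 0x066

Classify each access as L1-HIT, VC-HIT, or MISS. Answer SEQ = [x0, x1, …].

SEQ = [MISS, MISS, L1-HIT, VC-HIT, VC-HIT, L1-HIT, MISS, VC-HIT, L1-HIT, VC-HIT, MISS, VC-HIT, L1-HIT, VC-HIT, L1-HIT, VC-HIT]

#0 0x4d→b4/s0 MISS; vc=[]
#1 0xc1→b12/s0 MISS; vc=[4]
#2 0xc0→b12/s0 L1-HIT; vc=[4]
#3 0x41→b4/s0 VC-HIT; vc=[12]
#4 0xcf→b12/s0 VC-HIT; vc=[4]
#5 0xc9→b12/s0 L1-HIT; vc=[4]
#6 0xe9→b14/s0 MISS; vc=[4,12]
#7 0x44→b4/s0 VC-HIT; vc=[14,12]
#8 0x46→b4/s0 L1-HIT; vc=[14,12]
#9 0xc1→b12/s0 VC-HIT; vc=[14,4]
#10 0x64→b6/s0 MISS; vc=[14,4,12]
#11 0x4a→b4/s0 VC-HIT; vc=[14,6,12]
#12 0x44→b4/s0 L1-HIT; vc=[14,6,12]
#13 0xe6→b14/s0 VC-HIT; vc=[4,6,12]
#14 0xe8→b14/s0 L1-HIT; vc=[4,6,12]
#15 0x66→b6/s0 VC-HIT; vc=[4,14,12]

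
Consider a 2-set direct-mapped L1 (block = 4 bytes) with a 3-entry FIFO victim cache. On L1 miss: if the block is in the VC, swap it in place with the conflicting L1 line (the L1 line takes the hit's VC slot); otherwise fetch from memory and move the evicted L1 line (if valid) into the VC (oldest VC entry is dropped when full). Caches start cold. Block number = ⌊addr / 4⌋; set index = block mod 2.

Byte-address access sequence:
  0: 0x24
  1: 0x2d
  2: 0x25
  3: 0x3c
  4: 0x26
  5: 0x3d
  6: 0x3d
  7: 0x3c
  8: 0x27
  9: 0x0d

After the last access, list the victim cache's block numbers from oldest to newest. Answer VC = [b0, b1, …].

VC = [11, 15, 9]

#0 0x24→b9/s1 MISS; vc=[]
#1 0x2d→b11/s1 MISS; vc=[9]
#2 0x25→b9/s1 VC-HIT; vc=[11]
#3 0x3c→b15/s1 MISS; vc=[11,9]
#4 0x26→b9/s1 VC-HIT; vc=[11,15]
#5 0x3d→b15/s1 VC-HIT; vc=[11,9]
#6 0x3d→b15/s1 L1-HIT; vc=[11,9]
#7 0x3c→b15/s1 L1-HIT; vc=[11,9]
#8 0x27→b9/s1 VC-HIT; vc=[11,15]
#9 0xd→b3/s1 MISS; vc=[11,15,9]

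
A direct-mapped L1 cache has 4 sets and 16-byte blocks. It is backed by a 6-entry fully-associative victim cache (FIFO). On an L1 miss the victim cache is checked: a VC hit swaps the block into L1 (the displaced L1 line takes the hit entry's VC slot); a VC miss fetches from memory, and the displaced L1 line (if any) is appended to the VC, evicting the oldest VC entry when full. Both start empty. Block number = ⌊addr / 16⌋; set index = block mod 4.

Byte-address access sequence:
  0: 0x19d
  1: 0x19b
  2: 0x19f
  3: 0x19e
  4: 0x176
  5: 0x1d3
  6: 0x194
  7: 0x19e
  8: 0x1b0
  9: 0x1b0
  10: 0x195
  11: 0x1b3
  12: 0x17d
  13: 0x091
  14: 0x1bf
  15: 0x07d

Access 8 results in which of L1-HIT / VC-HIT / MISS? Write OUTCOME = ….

0: 0x19d (blk 25, set 1) → MISS  vc=[]
1: 0x19b (blk 25, set 1) → L1-HIT  vc=[]
2: 0x19f (blk 25, set 1) → L1-HIT  vc=[]
3: 0x19e (blk 25, set 1) → L1-HIT  vc=[]
4: 0x176 (blk 23, set 3) → MISS  vc=[]
5: 0x1d3 (blk 29, set 1) → MISS  vc=[25]
6: 0x194 (blk 25, set 1) → VC-HIT  vc=[29]
7: 0x19e (blk 25, set 1) → L1-HIT  vc=[29]
8: 0x1b0 (blk 27, set 3) → MISS  vc=[29, 23]
9: 0x1b0 (blk 27, set 3) → L1-HIT  vc=[29, 23]
10: 0x195 (blk 25, set 1) → L1-HIT  vc=[29, 23]
11: 0x1b3 (blk 27, set 3) → L1-HIT  vc=[29, 23]
12: 0x17d (blk 23, set 3) → VC-HIT  vc=[29, 27]
13: 0x91 (blk 9, set 1) → MISS  vc=[29, 27, 25]
14: 0x1bf (blk 27, set 3) → VC-HIT  vc=[29, 23, 25]
15: 0x7d (blk 7, set 3) → MISS  vc=[29, 23, 25, 27]

OUTCOME = MISS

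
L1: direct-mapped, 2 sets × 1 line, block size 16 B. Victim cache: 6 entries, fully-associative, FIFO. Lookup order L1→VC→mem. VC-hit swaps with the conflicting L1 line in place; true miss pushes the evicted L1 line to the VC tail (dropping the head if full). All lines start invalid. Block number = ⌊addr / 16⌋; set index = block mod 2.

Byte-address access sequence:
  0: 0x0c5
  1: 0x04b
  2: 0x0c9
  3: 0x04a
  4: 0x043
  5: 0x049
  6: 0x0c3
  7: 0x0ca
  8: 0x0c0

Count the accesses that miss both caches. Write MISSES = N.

#0 0xc5→b12/s0 MISS; vc=[]
#1 0x4b→b4/s0 MISS; vc=[12]
#2 0xc9→b12/s0 VC-HIT; vc=[4]
#3 0x4a→b4/s0 VC-HIT; vc=[12]
#4 0x43→b4/s0 L1-HIT; vc=[12]
#5 0x49→b4/s0 L1-HIT; vc=[12]
#6 0xc3→b12/s0 VC-HIT; vc=[4]
#7 0xca→b12/s0 L1-HIT; vc=[4]
#8 0xc0→b12/s0 L1-HIT; vc=[4]

MISSES = 2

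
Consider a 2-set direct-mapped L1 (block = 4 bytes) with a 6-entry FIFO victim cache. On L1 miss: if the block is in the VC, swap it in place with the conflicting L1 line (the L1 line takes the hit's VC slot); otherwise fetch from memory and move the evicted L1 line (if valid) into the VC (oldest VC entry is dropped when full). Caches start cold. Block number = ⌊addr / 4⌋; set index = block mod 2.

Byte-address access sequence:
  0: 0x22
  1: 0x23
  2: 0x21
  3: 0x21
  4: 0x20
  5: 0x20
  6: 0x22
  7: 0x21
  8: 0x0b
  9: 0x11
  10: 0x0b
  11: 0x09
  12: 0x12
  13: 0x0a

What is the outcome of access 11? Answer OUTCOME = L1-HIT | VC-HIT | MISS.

  [0] addr=0x22 blk=8 s=0: MISS | VC []
  [1] addr=0x23 blk=8 s=0: L1-HIT | VC []
  [2] addr=0x21 blk=8 s=0: L1-HIT | VC []
  [3] addr=0x21 blk=8 s=0: L1-HIT | VC []
  [4] addr=0x20 blk=8 s=0: L1-HIT | VC []
  [5] addr=0x20 blk=8 s=0: L1-HIT | VC []
  [6] addr=0x22 blk=8 s=0: L1-HIT | VC []
  [7] addr=0x21 blk=8 s=0: L1-HIT | VC []
  [8] addr=0xb blk=2 s=0: MISS | VC [8]
  [9] addr=0x11 blk=4 s=0: MISS | VC [8, 2]
  [10] addr=0xb blk=2 s=0: VC-HIT | VC [8, 4]
  [11] addr=0x9 blk=2 s=0: L1-HIT | VC [8, 4]
  [12] addr=0x12 blk=4 s=0: VC-HIT | VC [8, 2]
  [13] addr=0xa blk=2 s=0: VC-HIT | VC [8, 4]

OUTCOME = L1-HIT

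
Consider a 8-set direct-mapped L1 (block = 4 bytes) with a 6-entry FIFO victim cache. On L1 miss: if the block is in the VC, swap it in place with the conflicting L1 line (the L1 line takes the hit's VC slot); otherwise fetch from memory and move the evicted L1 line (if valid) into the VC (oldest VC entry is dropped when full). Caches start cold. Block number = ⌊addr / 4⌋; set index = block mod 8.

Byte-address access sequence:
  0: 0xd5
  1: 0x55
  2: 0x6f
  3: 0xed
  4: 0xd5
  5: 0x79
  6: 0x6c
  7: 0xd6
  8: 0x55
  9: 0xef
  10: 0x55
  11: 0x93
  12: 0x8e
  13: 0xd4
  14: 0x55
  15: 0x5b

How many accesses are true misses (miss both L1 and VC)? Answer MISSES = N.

  [0] addr=0xd5 blk=53 s=5: MISS | VC []
  [1] addr=0x55 blk=21 s=5: MISS | VC [53]
  [2] addr=0x6f blk=27 s=3: MISS | VC [53]
  [3] addr=0xed blk=59 s=3: MISS | VC [53, 27]
  [4] addr=0xd5 blk=53 s=5: VC-HIT | VC [21, 27]
  [5] addr=0x79 blk=30 s=6: MISS | VC [21, 27]
  [6] addr=0x6c blk=27 s=3: VC-HIT | VC [21, 59]
  [7] addr=0xd6 blk=53 s=5: L1-HIT | VC [21, 59]
  [8] addr=0x55 blk=21 s=5: VC-HIT | VC [53, 59]
  [9] addr=0xef blk=59 s=3: VC-HIT | VC [53, 27]
  [10] addr=0x55 blk=21 s=5: L1-HIT | VC [53, 27]
  [11] addr=0x93 blk=36 s=4: MISS | VC [53, 27]
  [12] addr=0x8e blk=35 s=3: MISS | VC [53, 27, 59]
  [13] addr=0xd4 blk=53 s=5: VC-HIT | VC [21, 27, 59]
  [14] addr=0x55 blk=21 s=5: VC-HIT | VC [53, 27, 59]
  [15] addr=0x5b blk=22 s=6: MISS | VC [53, 27, 59, 30]

MISSES = 8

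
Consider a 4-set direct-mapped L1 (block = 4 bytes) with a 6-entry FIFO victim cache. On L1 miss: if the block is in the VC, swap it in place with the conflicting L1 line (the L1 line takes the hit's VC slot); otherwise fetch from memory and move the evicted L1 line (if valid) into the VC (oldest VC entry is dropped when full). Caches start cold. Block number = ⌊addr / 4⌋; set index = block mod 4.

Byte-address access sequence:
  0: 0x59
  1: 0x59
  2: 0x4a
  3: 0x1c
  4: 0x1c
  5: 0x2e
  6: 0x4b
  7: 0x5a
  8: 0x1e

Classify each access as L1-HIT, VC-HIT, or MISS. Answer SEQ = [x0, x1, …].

  [0] addr=0x59 blk=22 s=2: MISS | VC []
  [1] addr=0x59 blk=22 s=2: L1-HIT | VC []
  [2] addr=0x4a blk=18 s=2: MISS | VC [22]
  [3] addr=0x1c blk=7 s=3: MISS | VC [22]
  [4] addr=0x1c blk=7 s=3: L1-HIT | VC [22]
  [5] addr=0x2e blk=11 s=3: MISS | VC [22, 7]
  [6] addr=0x4b blk=18 s=2: L1-HIT | VC [22, 7]
  [7] addr=0x5a blk=22 s=2: VC-HIT | VC [18, 7]
  [8] addr=0x1e blk=7 s=3: VC-HIT | VC [18, 11]

SEQ = [MISS, L1-HIT, MISS, MISS, L1-HIT, MISS, L1-HIT, VC-HIT, VC-HIT]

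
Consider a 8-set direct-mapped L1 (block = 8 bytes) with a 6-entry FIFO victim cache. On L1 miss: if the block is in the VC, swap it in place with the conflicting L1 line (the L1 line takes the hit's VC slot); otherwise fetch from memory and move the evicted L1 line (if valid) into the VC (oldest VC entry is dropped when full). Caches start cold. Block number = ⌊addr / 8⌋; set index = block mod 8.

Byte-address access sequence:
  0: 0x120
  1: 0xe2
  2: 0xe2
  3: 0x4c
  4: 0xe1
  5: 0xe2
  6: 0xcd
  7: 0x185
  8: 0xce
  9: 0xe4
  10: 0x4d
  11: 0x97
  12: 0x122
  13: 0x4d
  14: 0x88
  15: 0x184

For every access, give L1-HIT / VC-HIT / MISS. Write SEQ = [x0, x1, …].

  [0] addr=0x120 blk=36 s=4: MISS | VC []
  [1] addr=0xe2 blk=28 s=4: MISS | VC [36]
  [2] addr=0xe2 blk=28 s=4: L1-HIT | VC [36]
  [3] addr=0x4c blk=9 s=1: MISS | VC [36]
  [4] addr=0xe1 blk=28 s=4: L1-HIT | VC [36]
  [5] addr=0xe2 blk=28 s=4: L1-HIT | VC [36]
  [6] addr=0xcd blk=25 s=1: MISS | VC [36, 9]
  [7] addr=0x185 blk=48 s=0: MISS | VC [36, 9]
  [8] addr=0xce blk=25 s=1: L1-HIT | VC [36, 9]
  [9] addr=0xe4 blk=28 s=4: L1-HIT | VC [36, 9]
  [10] addr=0x4d blk=9 s=1: VC-HIT | VC [36, 25]
  [11] addr=0x97 blk=18 s=2: MISS | VC [36, 25]
  [12] addr=0x122 blk=36 s=4: VC-HIT | VC [28, 25]
  [13] addr=0x4d blk=9 s=1: L1-HIT | VC [28, 25]
  [14] addr=0x88 blk=17 s=1: MISS | VC [28, 25, 9]
  [15] addr=0x184 blk=48 s=0: L1-HIT | VC [28, 25, 9]

SEQ = [MISS, MISS, L1-HIT, MISS, L1-HIT, L1-HIT, MISS, MISS, L1-HIT, L1-HIT, VC-HIT, MISS, VC-HIT, L1-HIT, MISS, L1-HIT]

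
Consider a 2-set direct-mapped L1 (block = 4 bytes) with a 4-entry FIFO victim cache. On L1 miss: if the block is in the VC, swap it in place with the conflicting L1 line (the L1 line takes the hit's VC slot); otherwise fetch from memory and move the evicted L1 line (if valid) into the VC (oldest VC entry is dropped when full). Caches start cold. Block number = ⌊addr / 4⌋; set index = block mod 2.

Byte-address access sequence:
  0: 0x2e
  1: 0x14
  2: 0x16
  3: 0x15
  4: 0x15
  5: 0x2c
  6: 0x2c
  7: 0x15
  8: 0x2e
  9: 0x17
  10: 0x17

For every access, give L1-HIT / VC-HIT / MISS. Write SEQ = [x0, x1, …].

SEQ = [MISS, MISS, L1-HIT, L1-HIT, L1-HIT, VC-HIT, L1-HIT, VC-HIT, VC-HIT, VC-HIT, L1-HIT]

0: 0x2e (blk 11, set 1) → MISS  vc=[]
1: 0x14 (blk 5, set 1) → MISS  vc=[11]
2: 0x16 (blk 5, set 1) → L1-HIT  vc=[11]
3: 0x15 (blk 5, set 1) → L1-HIT  vc=[11]
4: 0x15 (blk 5, set 1) → L1-HIT  vc=[11]
5: 0x2c (blk 11, set 1) → VC-HIT  vc=[5]
6: 0x2c (blk 11, set 1) → L1-HIT  vc=[5]
7: 0x15 (blk 5, set 1) → VC-HIT  vc=[11]
8: 0x2e (blk 11, set 1) → VC-HIT  vc=[5]
9: 0x17 (blk 5, set 1) → VC-HIT  vc=[11]
10: 0x17 (blk 5, set 1) → L1-HIT  vc=[11]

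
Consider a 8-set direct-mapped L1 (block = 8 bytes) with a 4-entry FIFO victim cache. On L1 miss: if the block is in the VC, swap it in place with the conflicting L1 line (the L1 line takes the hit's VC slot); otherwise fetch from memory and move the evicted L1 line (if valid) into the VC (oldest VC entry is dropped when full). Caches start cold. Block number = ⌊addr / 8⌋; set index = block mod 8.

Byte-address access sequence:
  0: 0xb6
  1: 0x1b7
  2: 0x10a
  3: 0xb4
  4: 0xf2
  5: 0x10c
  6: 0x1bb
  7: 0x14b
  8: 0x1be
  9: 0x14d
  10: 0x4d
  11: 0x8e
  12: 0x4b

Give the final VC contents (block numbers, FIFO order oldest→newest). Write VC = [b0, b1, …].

#0 0xb6→b22/s6 MISS; vc=[]
#1 0x1b7→b54/s6 MISS; vc=[22]
#2 0x10a→b33/s1 MISS; vc=[22]
#3 0xb4→b22/s6 VC-HIT; vc=[54]
#4 0xf2→b30/s6 MISS; vc=[54,22]
#5 0x10c→b33/s1 L1-HIT; vc=[54,22]
#6 0x1bb→b55/s7 MISS; vc=[54,22]
#7 0x14b→b41/s1 MISS; vc=[54,22,33]
#8 0x1be→b55/s7 L1-HIT; vc=[54,22,33]
#9 0x14d→b41/s1 L1-HIT; vc=[54,22,33]
#10 0x4d→b9/s1 MISS; vc=[54,22,33,41]
#11 0x8e→b17/s1 MISS; vc=[22,33,41,9]
#12 0x4b→b9/s1 VC-HIT; vc=[22,33,41,17]

VC = [22, 33, 41, 17]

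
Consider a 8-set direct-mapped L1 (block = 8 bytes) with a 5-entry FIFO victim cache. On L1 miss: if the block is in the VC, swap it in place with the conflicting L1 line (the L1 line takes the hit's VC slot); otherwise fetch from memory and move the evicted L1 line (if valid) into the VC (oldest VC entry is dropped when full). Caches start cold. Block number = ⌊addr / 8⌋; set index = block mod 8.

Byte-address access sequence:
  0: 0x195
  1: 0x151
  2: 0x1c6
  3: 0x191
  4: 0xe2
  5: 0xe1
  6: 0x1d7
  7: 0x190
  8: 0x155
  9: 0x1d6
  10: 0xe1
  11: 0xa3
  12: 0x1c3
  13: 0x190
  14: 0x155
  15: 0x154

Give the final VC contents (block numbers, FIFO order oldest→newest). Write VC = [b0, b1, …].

VC = [58, 50, 28]

0: 0x195 (blk 50, set 2) → MISS  vc=[]
1: 0x151 (blk 42, set 2) → MISS  vc=[50]
2: 0x1c6 (blk 56, set 0) → MISS  vc=[50]
3: 0x191 (blk 50, set 2) → VC-HIT  vc=[42]
4: 0xe2 (blk 28, set 4) → MISS  vc=[42]
5: 0xe1 (blk 28, set 4) → L1-HIT  vc=[42]
6: 0x1d7 (blk 58, set 2) → MISS  vc=[42, 50]
7: 0x190 (blk 50, set 2) → VC-HIT  vc=[42, 58]
8: 0x155 (blk 42, set 2) → VC-HIT  vc=[50, 58]
9: 0x1d6 (blk 58, set 2) → VC-HIT  vc=[50, 42]
10: 0xe1 (blk 28, set 4) → L1-HIT  vc=[50, 42]
11: 0xa3 (blk 20, set 4) → MISS  vc=[50, 42, 28]
12: 0x1c3 (blk 56, set 0) → L1-HIT  vc=[50, 42, 28]
13: 0x190 (blk 50, set 2) → VC-HIT  vc=[58, 42, 28]
14: 0x155 (blk 42, set 2) → VC-HIT  vc=[58, 50, 28]
15: 0x154 (blk 42, set 2) → L1-HIT  vc=[58, 50, 28]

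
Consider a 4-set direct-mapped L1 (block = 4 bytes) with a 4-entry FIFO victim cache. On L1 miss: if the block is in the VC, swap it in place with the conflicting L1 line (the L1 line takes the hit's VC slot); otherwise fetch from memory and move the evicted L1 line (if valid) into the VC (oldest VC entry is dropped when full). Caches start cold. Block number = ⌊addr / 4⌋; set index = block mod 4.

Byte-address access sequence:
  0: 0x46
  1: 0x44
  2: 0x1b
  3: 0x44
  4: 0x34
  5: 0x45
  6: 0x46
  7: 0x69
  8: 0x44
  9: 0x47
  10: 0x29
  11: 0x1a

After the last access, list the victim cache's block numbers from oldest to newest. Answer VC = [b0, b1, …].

#0 0x46→b17/s1 MISS; vc=[]
#1 0x44→b17/s1 L1-HIT; vc=[]
#2 0x1b→b6/s2 MISS; vc=[]
#3 0x44→b17/s1 L1-HIT; vc=[]
#4 0x34→b13/s1 MISS; vc=[17]
#5 0x45→b17/s1 VC-HIT; vc=[13]
#6 0x46→b17/s1 L1-HIT; vc=[13]
#7 0x69→b26/s2 MISS; vc=[13,6]
#8 0x44→b17/s1 L1-HIT; vc=[13,6]
#9 0x47→b17/s1 L1-HIT; vc=[13,6]
#10 0x29→b10/s2 MISS; vc=[13,6,26]
#11 0x1a→b6/s2 VC-HIT; vc=[13,10,26]

VC = [13, 10, 26]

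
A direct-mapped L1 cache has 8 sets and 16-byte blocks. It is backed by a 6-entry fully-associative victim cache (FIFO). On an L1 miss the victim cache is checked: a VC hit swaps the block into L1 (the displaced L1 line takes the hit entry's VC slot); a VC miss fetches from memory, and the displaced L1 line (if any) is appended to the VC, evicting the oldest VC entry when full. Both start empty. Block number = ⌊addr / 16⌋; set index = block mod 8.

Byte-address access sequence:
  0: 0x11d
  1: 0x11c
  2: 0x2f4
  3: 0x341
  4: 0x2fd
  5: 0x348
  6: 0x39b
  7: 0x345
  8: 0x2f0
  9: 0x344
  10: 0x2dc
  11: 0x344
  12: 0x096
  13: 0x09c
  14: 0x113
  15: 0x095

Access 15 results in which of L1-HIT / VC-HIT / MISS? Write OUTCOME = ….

  [0] addr=0x11d blk=17 s=1: MISS | VC []
  [1] addr=0x11c blk=17 s=1: L1-HIT | VC []
  [2] addr=0x2f4 blk=47 s=7: MISS | VC []
  [3] addr=0x341 blk=52 s=4: MISS | VC []
  [4] addr=0x2fd blk=47 s=7: L1-HIT | VC []
  [5] addr=0x348 blk=52 s=4: L1-HIT | VC []
  [6] addr=0x39b blk=57 s=1: MISS | VC [17]
  [7] addr=0x345 blk=52 s=4: L1-HIT | VC [17]
  [8] addr=0x2f0 blk=47 s=7: L1-HIT | VC [17]
  [9] addr=0x344 blk=52 s=4: L1-HIT | VC [17]
  [10] addr=0x2dc blk=45 s=5: MISS | VC [17]
  [11] addr=0x344 blk=52 s=4: L1-HIT | VC [17]
  [12] addr=0x96 blk=9 s=1: MISS | VC [17, 57]
  [13] addr=0x9c blk=9 s=1: L1-HIT | VC [17, 57]
  [14] addr=0x113 blk=17 s=1: VC-HIT | VC [9, 57]
  [15] addr=0x95 blk=9 s=1: VC-HIT | VC [17, 57]

OUTCOME = VC-HIT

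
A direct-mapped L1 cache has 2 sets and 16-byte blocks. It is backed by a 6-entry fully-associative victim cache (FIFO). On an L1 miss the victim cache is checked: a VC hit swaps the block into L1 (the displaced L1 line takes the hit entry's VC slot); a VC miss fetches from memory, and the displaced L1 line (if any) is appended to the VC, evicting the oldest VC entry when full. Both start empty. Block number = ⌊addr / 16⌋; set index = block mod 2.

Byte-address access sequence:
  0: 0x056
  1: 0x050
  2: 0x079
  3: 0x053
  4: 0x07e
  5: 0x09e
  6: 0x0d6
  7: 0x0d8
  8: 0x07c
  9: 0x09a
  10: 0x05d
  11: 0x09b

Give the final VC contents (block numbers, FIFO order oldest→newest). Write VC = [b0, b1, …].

  [0] addr=0x56 blk=5 s=1: MISS | VC []
  [1] addr=0x50 blk=5 s=1: L1-HIT | VC []
  [2] addr=0x79 blk=7 s=1: MISS | VC [5]
  [3] addr=0x53 blk=5 s=1: VC-HIT | VC [7]
  [4] addr=0x7e blk=7 s=1: VC-HIT | VC [5]
  [5] addr=0x9e blk=9 s=1: MISS | VC [5, 7]
  [6] addr=0xd6 blk=13 s=1: MISS | VC [5, 7, 9]
  [7] addr=0xd8 blk=13 s=1: L1-HIT | VC [5, 7, 9]
  [8] addr=0x7c blk=7 s=1: VC-HIT | VC [5, 13, 9]
  [9] addr=0x9a blk=9 s=1: VC-HIT | VC [5, 13, 7]
  [10] addr=0x5d blk=5 s=1: VC-HIT | VC [9, 13, 7]
  [11] addr=0x9b blk=9 s=1: VC-HIT | VC [5, 13, 7]

VC = [5, 13, 7]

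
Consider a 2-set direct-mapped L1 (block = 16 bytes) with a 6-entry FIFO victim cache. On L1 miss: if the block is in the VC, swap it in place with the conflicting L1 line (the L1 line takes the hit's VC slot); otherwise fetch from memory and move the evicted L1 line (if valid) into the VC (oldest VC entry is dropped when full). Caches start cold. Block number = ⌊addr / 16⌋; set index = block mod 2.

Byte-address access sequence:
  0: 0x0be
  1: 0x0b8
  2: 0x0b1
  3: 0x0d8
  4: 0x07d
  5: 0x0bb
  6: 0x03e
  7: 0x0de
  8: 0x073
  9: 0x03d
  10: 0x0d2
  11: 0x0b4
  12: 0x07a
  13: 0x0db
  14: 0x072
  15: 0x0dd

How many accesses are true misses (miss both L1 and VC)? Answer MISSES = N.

0: 0xbe (blk 11, set 1) → MISS  vc=[]
1: 0xb8 (blk 11, set 1) → L1-HIT  vc=[]
2: 0xb1 (blk 11, set 1) → L1-HIT  vc=[]
3: 0xd8 (blk 13, set 1) → MISS  vc=[11]
4: 0x7d (blk 7, set 1) → MISS  vc=[11, 13]
5: 0xbb (blk 11, set 1) → VC-HIT  vc=[7, 13]
6: 0x3e (blk 3, set 1) → MISS  vc=[7, 13, 11]
7: 0xde (blk 13, set 1) → VC-HIT  vc=[7, 3, 11]
8: 0x73 (blk 7, set 1) → VC-HIT  vc=[13, 3, 11]
9: 0x3d (blk 3, set 1) → VC-HIT  vc=[13, 7, 11]
10: 0xd2 (blk 13, set 1) → VC-HIT  vc=[3, 7, 11]
11: 0xb4 (blk 11, set 1) → VC-HIT  vc=[3, 7, 13]
12: 0x7a (blk 7, set 1) → VC-HIT  vc=[3, 11, 13]
13: 0xdb (blk 13, set 1) → VC-HIT  vc=[3, 11, 7]
14: 0x72 (blk 7, set 1) → VC-HIT  vc=[3, 11, 13]
15: 0xdd (blk 13, set 1) → VC-HIT  vc=[3, 11, 7]

MISSES = 4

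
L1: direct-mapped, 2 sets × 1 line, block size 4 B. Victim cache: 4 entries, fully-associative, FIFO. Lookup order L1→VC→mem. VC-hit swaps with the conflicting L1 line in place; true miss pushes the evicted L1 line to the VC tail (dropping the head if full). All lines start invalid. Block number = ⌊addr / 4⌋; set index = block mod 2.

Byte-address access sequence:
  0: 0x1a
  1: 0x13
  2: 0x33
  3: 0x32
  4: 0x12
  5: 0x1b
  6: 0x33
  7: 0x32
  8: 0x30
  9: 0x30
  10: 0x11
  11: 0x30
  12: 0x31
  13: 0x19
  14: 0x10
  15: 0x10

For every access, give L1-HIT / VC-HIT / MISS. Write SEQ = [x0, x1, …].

  [0] addr=0x1a blk=6 s=0: MISS | VC []
  [1] addr=0x13 blk=4 s=0: MISS | VC [6]
  [2] addr=0x33 blk=12 s=0: MISS | VC [6, 4]
  [3] addr=0x32 blk=12 s=0: L1-HIT | VC [6, 4]
  [4] addr=0x12 blk=4 s=0: VC-HIT | VC [6, 12]
  [5] addr=0x1b blk=6 s=0: VC-HIT | VC [4, 12]
  [6] addr=0x33 blk=12 s=0: VC-HIT | VC [4, 6]
  [7] addr=0x32 blk=12 s=0: L1-HIT | VC [4, 6]
  [8] addr=0x30 blk=12 s=0: L1-HIT | VC [4, 6]
  [9] addr=0x30 blk=12 s=0: L1-HIT | VC [4, 6]
  [10] addr=0x11 blk=4 s=0: VC-HIT | VC [12, 6]
  [11] addr=0x30 blk=12 s=0: VC-HIT | VC [4, 6]
  [12] addr=0x31 blk=12 s=0: L1-HIT | VC [4, 6]
  [13] addr=0x19 blk=6 s=0: VC-HIT | VC [4, 12]
  [14] addr=0x10 blk=4 s=0: VC-HIT | VC [6, 12]
  [15] addr=0x10 blk=4 s=0: L1-HIT | VC [6, 12]

SEQ = [MISS, MISS, MISS, L1-HIT, VC-HIT, VC-HIT, VC-HIT, L1-HIT, L1-HIT, L1-HIT, VC-HIT, VC-HIT, L1-HIT, VC-HIT, VC-HIT, L1-HIT]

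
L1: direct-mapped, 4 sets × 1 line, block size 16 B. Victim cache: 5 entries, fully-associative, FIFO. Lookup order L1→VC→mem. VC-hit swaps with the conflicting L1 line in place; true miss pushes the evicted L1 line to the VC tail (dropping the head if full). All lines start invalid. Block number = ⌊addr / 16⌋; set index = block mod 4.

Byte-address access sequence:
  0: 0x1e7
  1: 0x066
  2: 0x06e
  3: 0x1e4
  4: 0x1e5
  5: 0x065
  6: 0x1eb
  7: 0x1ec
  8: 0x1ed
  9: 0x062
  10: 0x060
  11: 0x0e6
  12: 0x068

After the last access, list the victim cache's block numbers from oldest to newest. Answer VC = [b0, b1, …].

  [0] addr=0x1e7 blk=30 s=2: MISS | VC []
  [1] addr=0x66 blk=6 s=2: MISS | VC [30]
  [2] addr=0x6e blk=6 s=2: L1-HIT | VC [30]
  [3] addr=0x1e4 blk=30 s=2: VC-HIT | VC [6]
  [4] addr=0x1e5 blk=30 s=2: L1-HIT | VC [6]
  [5] addr=0x65 blk=6 s=2: VC-HIT | VC [30]
  [6] addr=0x1eb blk=30 s=2: VC-HIT | VC [6]
  [7] addr=0x1ec blk=30 s=2: L1-HIT | VC [6]
  [8] addr=0x1ed blk=30 s=2: L1-HIT | VC [6]
  [9] addr=0x62 blk=6 s=2: VC-HIT | VC [30]
  [10] addr=0x60 blk=6 s=2: L1-HIT | VC [30]
  [11] addr=0xe6 blk=14 s=2: MISS | VC [30, 6]
  [12] addr=0x68 blk=6 s=2: VC-HIT | VC [30, 14]

VC = [30, 14]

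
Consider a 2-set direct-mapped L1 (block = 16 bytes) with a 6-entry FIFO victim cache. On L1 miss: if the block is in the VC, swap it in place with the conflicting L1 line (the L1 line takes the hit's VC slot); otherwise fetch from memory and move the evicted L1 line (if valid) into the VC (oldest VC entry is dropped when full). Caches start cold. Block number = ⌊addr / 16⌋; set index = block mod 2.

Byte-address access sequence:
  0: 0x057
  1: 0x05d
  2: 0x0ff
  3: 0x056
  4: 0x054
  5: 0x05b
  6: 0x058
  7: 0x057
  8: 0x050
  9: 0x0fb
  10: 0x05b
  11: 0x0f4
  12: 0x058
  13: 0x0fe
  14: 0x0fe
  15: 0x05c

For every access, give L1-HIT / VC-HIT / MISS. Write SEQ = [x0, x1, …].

#0 0x57→b5/s1 MISS; vc=[]
#1 0x5d→b5/s1 L1-HIT; vc=[]
#2 0xff→b15/s1 MISS; vc=[5]
#3 0x56→b5/s1 VC-HIT; vc=[15]
#4 0x54→b5/s1 L1-HIT; vc=[15]
#5 0x5b→b5/s1 L1-HIT; vc=[15]
#6 0x58→b5/s1 L1-HIT; vc=[15]
#7 0x57→b5/s1 L1-HIT; vc=[15]
#8 0x50→b5/s1 L1-HIT; vc=[15]
#9 0xfb→b15/s1 VC-HIT; vc=[5]
#10 0x5b→b5/s1 VC-HIT; vc=[15]
#11 0xf4→b15/s1 VC-HIT; vc=[5]
#12 0x58→b5/s1 VC-HIT; vc=[15]
#13 0xfe→b15/s1 VC-HIT; vc=[5]
#14 0xfe→b15/s1 L1-HIT; vc=[5]
#15 0x5c→b5/s1 VC-HIT; vc=[15]

SEQ = [MISS, L1-HIT, MISS, VC-HIT, L1-HIT, L1-HIT, L1-HIT, L1-HIT, L1-HIT, VC-HIT, VC-HIT, VC-HIT, VC-HIT, VC-HIT, L1-HIT, VC-HIT]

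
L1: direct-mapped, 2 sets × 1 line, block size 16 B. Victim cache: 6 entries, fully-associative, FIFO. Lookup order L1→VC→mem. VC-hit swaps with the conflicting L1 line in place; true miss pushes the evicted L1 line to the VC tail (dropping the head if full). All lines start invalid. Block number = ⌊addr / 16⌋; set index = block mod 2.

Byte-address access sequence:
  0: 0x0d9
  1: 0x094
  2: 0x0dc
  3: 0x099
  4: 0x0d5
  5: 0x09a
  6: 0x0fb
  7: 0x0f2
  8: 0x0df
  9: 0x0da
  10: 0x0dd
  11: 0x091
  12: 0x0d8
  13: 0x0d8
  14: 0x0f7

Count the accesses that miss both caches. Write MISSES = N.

MISSES = 3

0: 0xd9 (blk 13, set 1) → MISS  vc=[]
1: 0x94 (blk 9, set 1) → MISS  vc=[13]
2: 0xdc (blk 13, set 1) → VC-HIT  vc=[9]
3: 0x99 (blk 9, set 1) → VC-HIT  vc=[13]
4: 0xd5 (blk 13, set 1) → VC-HIT  vc=[9]
5: 0x9a (blk 9, set 1) → VC-HIT  vc=[13]
6: 0xfb (blk 15, set 1) → MISS  vc=[13, 9]
7: 0xf2 (blk 15, set 1) → L1-HIT  vc=[13, 9]
8: 0xdf (blk 13, set 1) → VC-HIT  vc=[15, 9]
9: 0xda (blk 13, set 1) → L1-HIT  vc=[15, 9]
10: 0xdd (blk 13, set 1) → L1-HIT  vc=[15, 9]
11: 0x91 (blk 9, set 1) → VC-HIT  vc=[15, 13]
12: 0xd8 (blk 13, set 1) → VC-HIT  vc=[15, 9]
13: 0xd8 (blk 13, set 1) → L1-HIT  vc=[15, 9]
14: 0xf7 (blk 15, set 1) → VC-HIT  vc=[13, 9]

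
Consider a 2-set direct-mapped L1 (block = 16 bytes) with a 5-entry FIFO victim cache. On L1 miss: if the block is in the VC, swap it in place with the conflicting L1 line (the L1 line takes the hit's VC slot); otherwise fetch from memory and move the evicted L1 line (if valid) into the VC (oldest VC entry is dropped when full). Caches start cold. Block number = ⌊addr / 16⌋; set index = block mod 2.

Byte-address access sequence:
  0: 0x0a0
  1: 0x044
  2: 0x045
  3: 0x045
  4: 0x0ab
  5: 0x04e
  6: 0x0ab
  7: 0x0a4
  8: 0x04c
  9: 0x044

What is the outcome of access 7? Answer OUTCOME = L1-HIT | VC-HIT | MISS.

  [0] addr=0xa0 blk=10 s=0: MISS | VC []
  [1] addr=0x44 blk=4 s=0: MISS | VC [10]
  [2] addr=0x45 blk=4 s=0: L1-HIT | VC [10]
  [3] addr=0x45 blk=4 s=0: L1-HIT | VC [10]
  [4] addr=0xab blk=10 s=0: VC-HIT | VC [4]
  [5] addr=0x4e blk=4 s=0: VC-HIT | VC [10]
  [6] addr=0xab blk=10 s=0: VC-HIT | VC [4]
  [7] addr=0xa4 blk=10 s=0: L1-HIT | VC [4]
  [8] addr=0x4c blk=4 s=0: VC-HIT | VC [10]
  [9] addr=0x44 blk=4 s=0: L1-HIT | VC [10]

OUTCOME = L1-HIT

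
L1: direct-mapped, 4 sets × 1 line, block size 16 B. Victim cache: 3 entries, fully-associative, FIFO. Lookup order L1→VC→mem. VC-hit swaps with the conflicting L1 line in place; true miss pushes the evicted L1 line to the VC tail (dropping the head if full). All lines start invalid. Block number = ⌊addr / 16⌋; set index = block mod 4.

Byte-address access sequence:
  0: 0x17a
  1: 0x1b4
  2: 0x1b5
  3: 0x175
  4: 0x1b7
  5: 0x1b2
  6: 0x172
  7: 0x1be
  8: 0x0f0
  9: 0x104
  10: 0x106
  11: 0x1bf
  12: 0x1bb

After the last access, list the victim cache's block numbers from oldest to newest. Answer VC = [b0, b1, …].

0: 0x17a (blk 23, set 3) → MISS  vc=[]
1: 0x1b4 (blk 27, set 3) → MISS  vc=[23]
2: 0x1b5 (blk 27, set 3) → L1-HIT  vc=[23]
3: 0x175 (blk 23, set 3) → VC-HIT  vc=[27]
4: 0x1b7 (blk 27, set 3) → VC-HIT  vc=[23]
5: 0x1b2 (blk 27, set 3) → L1-HIT  vc=[23]
6: 0x172 (blk 23, set 3) → VC-HIT  vc=[27]
7: 0x1be (blk 27, set 3) → VC-HIT  vc=[23]
8: 0xf0 (blk 15, set 3) → MISS  vc=[23, 27]
9: 0x104 (blk 16, set 0) → MISS  vc=[23, 27]
10: 0x106 (blk 16, set 0) → L1-HIT  vc=[23, 27]
11: 0x1bf (blk 27, set 3) → VC-HIT  vc=[23, 15]
12: 0x1bb (blk 27, set 3) → L1-HIT  vc=[23, 15]

VC = [23, 15]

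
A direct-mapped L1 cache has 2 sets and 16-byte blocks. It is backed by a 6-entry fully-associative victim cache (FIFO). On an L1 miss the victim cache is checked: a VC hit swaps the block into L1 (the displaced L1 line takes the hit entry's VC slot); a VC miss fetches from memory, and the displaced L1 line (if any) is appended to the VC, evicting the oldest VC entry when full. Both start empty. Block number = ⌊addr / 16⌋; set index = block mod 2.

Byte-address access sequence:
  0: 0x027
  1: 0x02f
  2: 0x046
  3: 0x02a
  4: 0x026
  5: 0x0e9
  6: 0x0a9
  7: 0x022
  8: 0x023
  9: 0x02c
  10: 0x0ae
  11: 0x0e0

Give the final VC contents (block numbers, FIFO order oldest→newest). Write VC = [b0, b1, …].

VC = [4, 2, 10]

0: 0x27 (blk 2, set 0) → MISS  vc=[]
1: 0x2f (blk 2, set 0) → L1-HIT  vc=[]
2: 0x46 (blk 4, set 0) → MISS  vc=[2]
3: 0x2a (blk 2, set 0) → VC-HIT  vc=[4]
4: 0x26 (blk 2, set 0) → L1-HIT  vc=[4]
5: 0xe9 (blk 14, set 0) → MISS  vc=[4, 2]
6: 0xa9 (blk 10, set 0) → MISS  vc=[4, 2, 14]
7: 0x22 (blk 2, set 0) → VC-HIT  vc=[4, 10, 14]
8: 0x23 (blk 2, set 0) → L1-HIT  vc=[4, 10, 14]
9: 0x2c (blk 2, set 0) → L1-HIT  vc=[4, 10, 14]
10: 0xae (blk 10, set 0) → VC-HIT  vc=[4, 2, 14]
11: 0xe0 (blk 14, set 0) → VC-HIT  vc=[4, 2, 10]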